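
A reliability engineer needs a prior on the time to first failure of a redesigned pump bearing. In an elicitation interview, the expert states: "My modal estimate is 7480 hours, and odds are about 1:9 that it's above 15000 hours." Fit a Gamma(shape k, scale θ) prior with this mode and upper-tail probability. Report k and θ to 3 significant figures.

k ≈ 4.96, θ ≈ 1890

Gamma(k,θ) with k>1 has mode (k−1)θ, so θ = 7480/(k−1).
Need P(X < 15000) = 0.9 with θ tied to k this way. Start at k = 2, θ = 7480: P(X<15000) ≈ 0.595.
Too low — raise k to concentrate. Iterating converges to k ≈ 4.96.
Then θ = 7480/(4.96−1) ≈ 1890.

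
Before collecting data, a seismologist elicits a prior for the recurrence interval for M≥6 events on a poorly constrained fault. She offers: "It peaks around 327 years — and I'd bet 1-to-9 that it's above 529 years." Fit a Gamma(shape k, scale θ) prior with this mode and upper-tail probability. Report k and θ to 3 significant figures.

k ≈ 9.13, θ ≈ 40.2

Gamma(k,θ) with k>1 has mode (k−1)θ, so θ = 327/(k−1).
Need P(X < 529) = 0.9 with θ tied to k this way. Start at k = 2, θ = 327: P(X<529) ≈ 0.481.
Too low — raise k to concentrate. Iterating converges to k ≈ 9.13.
Then θ = 327/(9.13−1) ≈ 40.2.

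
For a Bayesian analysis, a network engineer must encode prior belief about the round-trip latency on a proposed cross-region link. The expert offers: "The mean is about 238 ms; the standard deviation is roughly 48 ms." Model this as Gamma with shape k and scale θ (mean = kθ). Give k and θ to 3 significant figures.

For Gamma(k, scale θ): mean = kθ, variance = kθ², so CV = 1/√k.
CV = SD/mean = 48/238 = 0.2017, hence k = 1/CV² = 24.6.
Then θ = mean/k = 238/24.6 = 9.68.

k ≈ 24.6, θ ≈ 9.68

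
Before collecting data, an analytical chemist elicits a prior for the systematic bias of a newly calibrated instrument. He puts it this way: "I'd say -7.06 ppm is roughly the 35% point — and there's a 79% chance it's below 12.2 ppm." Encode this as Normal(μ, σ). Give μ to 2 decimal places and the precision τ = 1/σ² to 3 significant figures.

For Normal(μ,σ), the p-quantile is μ + z_p·σ. Here z_{0.35} = -0.3853, z_{0.79} = 0.8064.
So -7.06 = μ − 0.3853σ and 12.2 = μ + 0.8064σ.
Subtracting: σ = (12.2 − -7.06)/(0.8064 − (-0.3853)) = 16.16.
Then μ = -7.06 − (-0.3853)·16.16 = -0.83.
Precision τ = 1/σ² = 1/16.16² = 0.00383.

μ = -0.83, τ = 0.00383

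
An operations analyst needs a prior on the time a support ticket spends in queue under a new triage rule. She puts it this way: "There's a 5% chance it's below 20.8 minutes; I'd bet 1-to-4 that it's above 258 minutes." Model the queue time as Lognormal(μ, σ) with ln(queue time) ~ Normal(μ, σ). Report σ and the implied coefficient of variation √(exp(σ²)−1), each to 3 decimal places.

If T ~ Lognormal(μ,σ) then ln T ~ Normal(μ,σ), so the p-quantile of ln T is μ + z_p·σ.
ln(20.8) = 3.035 and ln(258) = 5.553; z_{0.05} = -1.645, z_{0.8} = 0.8416.
σ = (5.553 − 3.035)/(0.8416 − (-1.645)) = 1.013.
μ = 3.035 − (-1.645)·1.013 = 4.701.
CV = √(exp(σ²)−1) = √(exp(1.0255)−1) = 1.337.

σ ≈ 1.013, CV ≈ 1.337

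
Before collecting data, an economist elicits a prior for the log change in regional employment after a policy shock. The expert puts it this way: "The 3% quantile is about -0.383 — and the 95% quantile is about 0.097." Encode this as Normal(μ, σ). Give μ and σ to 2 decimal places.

The p-quantile of Normal(μ,σ) is μ + z_p·σ, with z_{0.03} = -1.881 and z_{0.95} = 1.645.
Eliminate σ: μ = (z₂·x₁ − z₁·x₂)/(z₂ − z₁) = (1.645·-0.383 − (-1.881)·0.097)/3.526 = -0.13.
Then σ = (x₂ − x₁)/(z₂ − z₁) = (0.097 − -0.383)/3.526 = 0.14.

μ = -0.13, σ = 0.14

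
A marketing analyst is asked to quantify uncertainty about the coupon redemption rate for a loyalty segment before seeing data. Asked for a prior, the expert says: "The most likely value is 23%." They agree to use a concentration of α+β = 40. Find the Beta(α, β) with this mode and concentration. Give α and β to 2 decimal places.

For α,β > 1 the Beta mode is (α−1)/(α+β−2). With α+β = 40, the mode is (α−1)/38.
Set (α−1)/38 = 0.23 → α = 1 + 0.23·38 = 9.74.
β = 40 − α = 30.26.

α = 9.74, β = 30.26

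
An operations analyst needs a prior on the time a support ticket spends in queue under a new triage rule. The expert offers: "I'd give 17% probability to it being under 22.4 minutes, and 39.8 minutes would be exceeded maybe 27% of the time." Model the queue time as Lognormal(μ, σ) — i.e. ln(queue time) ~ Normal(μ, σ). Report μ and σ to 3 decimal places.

If T ~ Lognormal(μ,σ) then ln T ~ Normal(μ,σ), so the p-quantile of ln T is μ + z_p·σ.
ln(22.4) = 3.109 and ln(39.8) = 3.684; z_{0.17} = -0.9542, z_{0.73} = 0.6128.
σ = (3.684 − 3.109)/(0.6128 − (-0.9542)) = 0.367.
μ = 3.109 − (-0.9542)·0.367 = 3.459.

μ ≈ 3.459, σ ≈ 0.367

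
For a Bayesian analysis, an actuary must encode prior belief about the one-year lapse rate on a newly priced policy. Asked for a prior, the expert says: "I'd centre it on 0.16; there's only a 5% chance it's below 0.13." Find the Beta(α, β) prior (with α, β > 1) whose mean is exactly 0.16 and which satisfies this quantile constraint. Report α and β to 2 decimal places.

With mean 0.16 fixed, write α = 0.16s, β = 0.84s where s = α+β.
Need P(θ < 0.13) = 0.05 under Beta(0.16s, 0.84s). Normal approximation: (q−m)/√(m(1−m)/s) ≈ z_{0.05} = -1.64, so s ≈ 0.16·0.84·(-1.64)²/(0.13−0.16)² = 404.0.
At s = 404.0: P(θ<0.13) ≈ 0.044. Adjusting to match 0.05 gives s ≈ 375.99.
So α = 0.16·375.99 ≈ 60.16, β = 0.84·375.99 ≈ 315.83.

α ≈ 60.16, β ≈ 315.83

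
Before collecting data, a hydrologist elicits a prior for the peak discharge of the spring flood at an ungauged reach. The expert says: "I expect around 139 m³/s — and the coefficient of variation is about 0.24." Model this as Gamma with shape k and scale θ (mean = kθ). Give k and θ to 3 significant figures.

k ≈ 17.4, θ ≈ 8.01

For Gamma(k, scale θ): mean = kθ, variance = kθ², so CV = 1/√k.
CV = 0.24, hence k = 1/CV² = 17.4.
Then θ = mean/k = 139/17.4 = 8.01.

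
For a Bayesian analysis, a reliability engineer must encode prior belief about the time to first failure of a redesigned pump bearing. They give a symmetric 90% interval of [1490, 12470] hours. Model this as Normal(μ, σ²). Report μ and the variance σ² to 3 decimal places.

A symmetric 90% interval runs μ ± z·σ with z = 1.645.
Half-width = 5490, so σ = 5490/1.645 = 3337.6830 and σ² = 11140127.857.
μ is the interval midpoint, 6980.000.

μ = 6980.000, σ² = 11140127.857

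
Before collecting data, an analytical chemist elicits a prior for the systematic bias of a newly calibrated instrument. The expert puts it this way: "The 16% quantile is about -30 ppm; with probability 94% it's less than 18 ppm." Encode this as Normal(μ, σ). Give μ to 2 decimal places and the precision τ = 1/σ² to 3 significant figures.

μ = -11.28, τ = 0.00282

The p-quantile of Normal(μ,σ) is μ + z_p·σ, with z_{0.16} = -0.9945 and z_{0.94} = 1.555.
Eliminate σ: μ = (z₂·x₁ − z₁·x₂)/(z₂ − z₁) = (1.555·-30 − (-0.9945)·18)/2.549 = -11.28.
Then σ = (x₂ − x₁)/(z₂ − z₁) = (18 − -30)/2.549 = 18.83.
Precision τ = 1/σ² = 1/18.83² = 0.00282.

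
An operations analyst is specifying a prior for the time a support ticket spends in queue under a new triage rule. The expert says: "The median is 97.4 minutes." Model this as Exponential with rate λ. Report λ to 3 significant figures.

λ ≈ 0.00712

Exponential median = ln 2 / λ, so λ = ln 2 / 97.4 = 0.00712.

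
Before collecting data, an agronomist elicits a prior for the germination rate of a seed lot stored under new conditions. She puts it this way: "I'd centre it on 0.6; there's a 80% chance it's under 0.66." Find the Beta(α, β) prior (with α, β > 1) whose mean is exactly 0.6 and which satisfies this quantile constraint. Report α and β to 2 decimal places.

α ≈ 28.76, β ≈ 19.17

With mean 0.6 fixed, write α = 0.6s, β = 0.4s where s = α+β.
Need P(θ < 0.66) = 0.8 under Beta(0.6s, 0.4s). Normal approximation: (q−m)/√(m(1−m)/s) ≈ z_{0.8} = 0.842, so s ≈ 0.6·0.4·(0.842)²/(0.66−0.6)² = 47.2.
At s = 47.2: P(θ<0.66) ≈ 0.798. Adjusting to match 0.8 gives s ≈ 47.93.
So α = 0.6·47.93 ≈ 28.76, β = 0.4·47.93 ≈ 19.17.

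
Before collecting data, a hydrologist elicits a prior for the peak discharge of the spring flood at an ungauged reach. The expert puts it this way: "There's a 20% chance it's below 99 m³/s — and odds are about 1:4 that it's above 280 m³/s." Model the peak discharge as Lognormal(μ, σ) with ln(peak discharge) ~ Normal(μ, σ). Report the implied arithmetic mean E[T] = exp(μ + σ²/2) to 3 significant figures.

If T ~ Lognormal(μ,σ) then ln T ~ Normal(μ,σ), so the p-quantile of ln T is μ + z_p·σ.
ln(99) = 4.595 and ln(280) = 5.635; z_{0.2} = -0.8416, z_{0.8} = 0.8416.
σ = (5.635 − 4.595)/(0.8416 − (-0.8416)) = 0.618.
μ = 4.595 − (-0.8416)·0.618 = 5.115.
E[T] = exp(μ + σ²/2) = exp(5.115 + 0.1908) = 201 m³/s.

E[T] ≈ 201 m³/s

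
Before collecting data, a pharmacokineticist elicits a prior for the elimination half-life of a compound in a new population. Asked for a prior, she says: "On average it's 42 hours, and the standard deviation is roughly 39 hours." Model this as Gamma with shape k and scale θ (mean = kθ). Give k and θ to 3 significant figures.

k ≈ 1.16, θ ≈ 36.2

For Gamma(k, scale θ): mean = kθ, variance = kθ², so CV = 1/√k.
CV = SD/mean = 39/42 = 0.9286, hence k = 1/CV² = 1.16.
Then θ = mean/k = 42/1.16 = 36.2.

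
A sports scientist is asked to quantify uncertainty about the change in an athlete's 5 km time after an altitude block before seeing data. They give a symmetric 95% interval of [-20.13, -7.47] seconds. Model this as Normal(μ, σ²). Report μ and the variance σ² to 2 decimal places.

A symmetric 95% interval runs μ ± z·σ with z = 1.96.
Half-width = 6.33, so σ = 6.33/1.96 = 3.230 and σ² = 10.43.
μ is the interval midpoint, -13.80.

μ = -13.80, σ² = 10.43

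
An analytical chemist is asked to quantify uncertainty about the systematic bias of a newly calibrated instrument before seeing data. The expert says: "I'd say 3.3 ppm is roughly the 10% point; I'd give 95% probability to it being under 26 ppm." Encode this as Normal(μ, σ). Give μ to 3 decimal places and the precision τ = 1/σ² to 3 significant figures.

The p-quantile of Normal(μ,σ) is μ + z_p·σ, with z_{0.1} = -1.282 and z_{0.95} = 1.645.
Eliminate σ: μ = (z₂·x₁ − z₁·x₂)/(z₂ − z₁) = (1.645·3.3 − (-1.282)·26)/2.926 = 13.241.
Then σ = (x₂ − x₁)/(z₂ − z₁) = (26 − 3.3)/2.926 = 7.757.
Precision τ = 1/σ² = 1/7.757² = 0.0166.

μ = 13.241, τ = 0.0166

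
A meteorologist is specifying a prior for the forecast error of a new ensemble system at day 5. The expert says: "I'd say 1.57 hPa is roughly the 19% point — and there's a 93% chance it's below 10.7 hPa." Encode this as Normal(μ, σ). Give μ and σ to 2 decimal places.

μ = 4.98, σ = 3.88

The p-quantile of Normal(μ,σ) is μ + z_p·σ, with z_{0.19} = -0.8779 and z_{0.93} = 1.476.
Eliminate σ: μ = (z₂·x₁ − z₁·x₂)/(z₂ − z₁) = (1.476·1.57 − (-0.8779)·10.7)/2.354 = 4.98.
Then σ = (x₂ − x₁)/(z₂ − z₁) = (10.7 − 1.57)/2.354 = 3.88.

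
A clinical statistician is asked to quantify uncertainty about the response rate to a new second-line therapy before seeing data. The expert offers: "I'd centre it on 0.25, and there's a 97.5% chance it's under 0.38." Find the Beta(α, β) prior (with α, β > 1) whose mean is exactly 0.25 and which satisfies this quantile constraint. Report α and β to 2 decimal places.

With mean 0.25 fixed, write α = 0.25s, β = 0.75s where s = α+β.
Need P(θ < 0.38) = 0.975 under Beta(0.25s, 0.75s). Normal approximation: (q−m)/√(m(1−m)/s) ≈ z_{0.975} = 1.96, so s ≈ 0.25·0.75·(1.96)²/(0.38−0.25)² = 42.6.
At s = 42.6: P(θ<0.38) ≈ 0.968. Adjusting to match 0.975 gives s ≈ 48.18.
So α = 0.25·48.18 ≈ 12.05, β = 0.75·48.18 ≈ 36.14.

α ≈ 12.05, β ≈ 36.14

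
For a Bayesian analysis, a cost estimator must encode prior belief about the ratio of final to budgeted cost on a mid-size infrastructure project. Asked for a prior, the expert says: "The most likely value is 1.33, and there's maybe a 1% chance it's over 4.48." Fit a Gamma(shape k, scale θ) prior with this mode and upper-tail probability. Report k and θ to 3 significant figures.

k ≈ 3.97, θ ≈ 0.448

Gamma(k,θ) with k>1 has mode (k−1)θ, so θ = 1.33/(k−1).
Need P(X < 4.48) = 0.99 with θ tied to k this way. Start at k = 2, θ = 1.33: P(X<4.48) ≈ 0.850.
Too low — raise k to concentrate. Iterating converges to k ≈ 3.97.
Then θ = 1.33/(3.97−1) ≈ 0.448.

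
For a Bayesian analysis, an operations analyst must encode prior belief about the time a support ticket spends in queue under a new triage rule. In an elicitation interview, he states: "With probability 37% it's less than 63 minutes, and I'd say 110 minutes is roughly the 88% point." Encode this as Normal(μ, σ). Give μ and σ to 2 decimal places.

The p-quantile of Normal(μ,σ) is μ + z_p·σ, with z_{0.37} = -0.3319 and z_{0.88} = 1.175.
Eliminate σ: μ = (z₂·x₁ − z₁·x₂)/(z₂ − z₁) = (1.175·63 − (-0.3319)·110)/1.507 = 73.35.
Then σ = (x₂ − x₁)/(z₂ − z₁) = (110 − 63)/1.507 = 31.19.

μ = 73.35, σ = 31.19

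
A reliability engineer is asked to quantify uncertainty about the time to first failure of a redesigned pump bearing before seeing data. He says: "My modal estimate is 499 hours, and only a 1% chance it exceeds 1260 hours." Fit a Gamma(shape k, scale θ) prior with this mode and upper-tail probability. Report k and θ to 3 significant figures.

Gamma(k,θ) with k>1 has mode (k−1)θ, so θ = 499/(k−1).
Need P(X < 1260) = 0.99 with θ tied to k this way. Start at k = 2, θ = 499: P(X<1260) ≈ 0.718.
Too low — raise k to concentrate. Iterating converges to k ≈ 6.46.
Then θ = 499/(6.46−1) ≈ 91.4.

k ≈ 6.46, θ ≈ 91.4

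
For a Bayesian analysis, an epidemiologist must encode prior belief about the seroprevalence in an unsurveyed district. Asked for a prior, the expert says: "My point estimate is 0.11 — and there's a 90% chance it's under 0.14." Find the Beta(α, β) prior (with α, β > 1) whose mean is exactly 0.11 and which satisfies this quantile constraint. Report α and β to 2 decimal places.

With mean 0.11 fixed, write α = 0.11s, β = 0.89s where s = α+β.
Need P(θ < 0.14) = 0.9 under Beta(0.11s, 0.89s). Normal approximation: (q−m)/√(m(1−m)/s) ≈ z_{0.9} = 1.28, so s ≈ 0.11·0.89·(1.28)²/(0.14−0.11)² = 178.7.
At s = 178.7: P(θ<0.14) ≈ 0.895. Adjusting to match 0.9 gives s ≈ 187.63.
So α = 0.11·187.63 ≈ 20.64, β = 0.89·187.63 ≈ 166.99.

α ≈ 20.64, β ≈ 166.99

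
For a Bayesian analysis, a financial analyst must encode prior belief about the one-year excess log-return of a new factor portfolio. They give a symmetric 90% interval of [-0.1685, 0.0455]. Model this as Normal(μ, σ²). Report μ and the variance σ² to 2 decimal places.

A symmetric 90% interval runs μ ± z·σ with z = 1.645.
Half-width = 0.107, so σ = 0.107/1.645 = 0.065 and σ² = 0.00.
μ is the interval midpoint, -0.06.

μ = -0.06, σ² = 0.00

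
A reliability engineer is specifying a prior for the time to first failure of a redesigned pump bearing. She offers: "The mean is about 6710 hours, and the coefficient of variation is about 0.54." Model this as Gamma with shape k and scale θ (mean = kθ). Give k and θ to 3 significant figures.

For Gamma(k, scale θ): mean = kθ, variance = kθ², so CV = 1/√k.
CV = 0.54, hence k = 1/CV² = 3.43.
Then θ = mean/k = 6710/3.43 = 1960.

k ≈ 3.43, θ ≈ 1960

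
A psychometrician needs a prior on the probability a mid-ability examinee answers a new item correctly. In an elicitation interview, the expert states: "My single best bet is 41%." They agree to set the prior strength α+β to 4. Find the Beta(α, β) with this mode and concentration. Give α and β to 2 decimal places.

α = 1.82, β = 2.18

For α,β > 1 the Beta mode is (α−1)/(α+β−2). With α+β = 4, the mode is (α−1)/2.
Set (α−1)/2 = 0.41 → α = 1 + 0.41·2 = 1.82.
β = 4 − α = 2.18.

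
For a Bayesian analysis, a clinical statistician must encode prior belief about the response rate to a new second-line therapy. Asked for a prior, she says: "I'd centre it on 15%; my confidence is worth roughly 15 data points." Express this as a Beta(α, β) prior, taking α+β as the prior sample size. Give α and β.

α = 2.25, β = 12.75

Under the effective-sample-size interpretation, Beta(α, β) has prior mean α/(α+β) and prior sample size α+β.
So α+β = 15 and α/(α+β) = 0.15, giving α = 0.15·15 = 2.25 and β = 15 − 2.25 = 12.75.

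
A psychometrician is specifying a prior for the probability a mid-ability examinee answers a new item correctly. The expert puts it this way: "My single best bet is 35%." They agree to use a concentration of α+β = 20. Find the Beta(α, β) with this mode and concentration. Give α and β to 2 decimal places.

α = 7.30, β = 12.70

For α,β > 1 the Beta mode is (α−1)/(α+β−2). With α+β = 20, the mode is (α−1)/18.
Set (α−1)/18 = 0.35 → α = 1 + 0.35·18 = 7.30.
β = 20 − α = 12.70.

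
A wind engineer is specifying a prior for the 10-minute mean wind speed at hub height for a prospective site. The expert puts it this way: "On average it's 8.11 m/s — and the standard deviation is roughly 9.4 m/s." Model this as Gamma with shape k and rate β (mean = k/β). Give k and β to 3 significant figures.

k ≈ 0.744, β ≈ 0.0918

For Gamma(k, rate β): mean = k/β, variance = k/β², so CV = 1/√k.
CV = SD/mean = 9.4/8.11 = 1.159, hence k = 1/CV² = 0.744.
Then β = k/mean = 0.744/8.11 = 0.0918.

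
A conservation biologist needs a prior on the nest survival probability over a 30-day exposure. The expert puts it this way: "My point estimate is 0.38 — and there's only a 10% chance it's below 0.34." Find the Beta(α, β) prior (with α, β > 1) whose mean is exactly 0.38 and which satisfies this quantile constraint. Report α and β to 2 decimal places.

With mean 0.38 fixed, write α = 0.38s, β = 0.62s where s = α+β.
Need P(θ < 0.34) = 0.1 under Beta(0.38s, 0.62s). Normal approximation: (q−m)/√(m(1−m)/s) ≈ z_{0.1} = -1.28, so s ≈ 0.38·0.62·(-1.28)²/(0.34−0.38)² = 241.8.
At s = 241.8: P(θ<0.34) ≈ 0.099. Adjusting to match 0.1 gives s ≈ 238.85.
So α = 0.38·238.85 ≈ 90.76, β = 0.62·238.85 ≈ 148.09.

α ≈ 90.76, β ≈ 148.09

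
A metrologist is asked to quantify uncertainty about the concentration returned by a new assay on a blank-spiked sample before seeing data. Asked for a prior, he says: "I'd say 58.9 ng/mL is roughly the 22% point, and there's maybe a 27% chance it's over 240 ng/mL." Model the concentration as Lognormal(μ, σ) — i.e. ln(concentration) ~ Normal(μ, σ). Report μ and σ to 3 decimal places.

If T ~ Lognormal(μ,σ) then ln T ~ Normal(μ,σ), so the p-quantile of ln T is μ + z_p·σ.
ln(58.9) = 4.076 and ln(240) = 5.481; z_{0.22} = -0.7722, z_{0.73} = 0.6128.
σ = (5.481 − 4.076)/(0.6128 − (-0.7722)) = 1.014.
μ = 4.076 − (-0.7722)·1.014 = 4.859.

μ ≈ 4.859, σ ≈ 1.014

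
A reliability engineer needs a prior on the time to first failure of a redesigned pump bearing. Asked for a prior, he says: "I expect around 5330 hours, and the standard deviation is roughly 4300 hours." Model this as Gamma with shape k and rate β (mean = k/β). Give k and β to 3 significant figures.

For Gamma(k, rate β): mean = k/β, variance = k/β², so CV = 1/√k.
CV = SD/mean = 4300/5330 = 0.8068, hence k = 1/CV² = 1.54.
Then β = k/mean = 1.54/5330 = 0.000288.

k ≈ 1.54, β ≈ 0.000288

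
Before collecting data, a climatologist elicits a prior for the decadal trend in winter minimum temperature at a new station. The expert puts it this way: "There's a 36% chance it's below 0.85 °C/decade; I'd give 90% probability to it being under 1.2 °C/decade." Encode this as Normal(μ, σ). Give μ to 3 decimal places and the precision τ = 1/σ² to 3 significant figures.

μ = 0.926, τ = 22

The p-quantile of Normal(μ,σ) is μ + z_p·σ, with z_{0.36} = -0.3585 and z_{0.9} = 1.282.
Eliminate σ: μ = (z₂·x₁ − z₁·x₂)/(z₂ − z₁) = (1.282·0.85 − (-0.3585)·1.2)/1.64 = 0.926.
Then σ = (x₂ − x₁)/(z₂ − z₁) = (1.2 − 0.85)/1.64 = 0.213.
Precision τ = 1/σ² = 1/0.2134² = 22.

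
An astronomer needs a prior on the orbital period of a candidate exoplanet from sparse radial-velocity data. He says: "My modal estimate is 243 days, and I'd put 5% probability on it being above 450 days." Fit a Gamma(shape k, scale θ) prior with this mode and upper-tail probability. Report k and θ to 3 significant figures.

Gamma(k,θ) with k>1 has mode (k−1)θ, so θ = 243/(k−1).
Need P(X < 450) = 0.95 with θ tied to k this way. Start at k = 2, θ = 243: P(X<450) ≈ 0.552.
Too low — raise k to concentrate. Iterating converges to k ≈ 8.33.
Then θ = 243/(8.33−1) ≈ 33.1.

k ≈ 8.33, θ ≈ 33.1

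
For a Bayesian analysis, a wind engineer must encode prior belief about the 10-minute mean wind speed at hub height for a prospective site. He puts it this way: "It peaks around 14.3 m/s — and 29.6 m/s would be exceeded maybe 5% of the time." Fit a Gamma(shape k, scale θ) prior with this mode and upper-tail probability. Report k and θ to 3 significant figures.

Gamma(k,θ) with k>1 has mode (k−1)θ, so θ = 14.3/(k−1).
Need P(X < 29.6) = 0.95 with θ tied to k this way. Start at k = 2, θ = 14.3: P(X<29.6) ≈ 0.613.
Too low — raise k to concentrate. Iterating converges to k ≈ 6.22.
Then θ = 14.3/(6.22−1) ≈ 2.74.

k ≈ 6.22, θ ≈ 2.74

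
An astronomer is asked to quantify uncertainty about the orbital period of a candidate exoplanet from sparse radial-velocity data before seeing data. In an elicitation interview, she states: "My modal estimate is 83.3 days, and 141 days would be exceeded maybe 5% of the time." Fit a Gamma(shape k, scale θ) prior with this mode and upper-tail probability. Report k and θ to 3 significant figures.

k ≈ 11.1, θ ≈ 8.26

Gamma(k,θ) with k>1 has mode (k−1)θ, so θ = 83.3/(k−1).
Need P(X < 141) = 0.95 with θ tied to k this way. Start at k = 2, θ = 83.3: P(X<141) ≈ 0.504.
Too low — raise k to concentrate. Iterating converges to k ≈ 11.1.
Then θ = 83.3/(11.1−1) ≈ 8.26.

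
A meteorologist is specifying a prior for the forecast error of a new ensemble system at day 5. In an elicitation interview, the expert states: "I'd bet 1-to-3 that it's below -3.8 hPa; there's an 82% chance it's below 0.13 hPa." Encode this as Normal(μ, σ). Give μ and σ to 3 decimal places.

μ = -2.133, σ = 2.472

The p-quantile of Normal(μ,σ) is μ + z_p·σ, with z_{0.25} = -0.6745 and z_{0.82} = 0.9154.
Eliminate σ: μ = (z₂·x₁ − z₁·x₂)/(z₂ − z₁) = (0.9154·-3.8 − (-0.6745)·0.13)/1.59 = -2.133.
Then σ = (x₂ − x₁)/(z₂ − z₁) = (0.13 − -3.8)/1.59 = 2.472.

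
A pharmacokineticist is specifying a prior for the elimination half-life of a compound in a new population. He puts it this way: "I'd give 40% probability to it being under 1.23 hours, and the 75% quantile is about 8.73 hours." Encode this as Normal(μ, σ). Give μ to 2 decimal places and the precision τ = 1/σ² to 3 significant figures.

The p-quantile of Normal(μ,σ) is μ + z_p·σ, with z_{0.4} = -0.2533 and z_{0.75} = 0.6745.
Eliminate σ: μ = (z₂·x₁ − z₁·x₂)/(z₂ − z₁) = (0.6745·1.23 − (-0.2533)·8.73)/0.9278 = 3.28.
Then σ = (x₂ − x₁)/(z₂ − z₁) = (8.73 − 1.23)/0.9278 = 8.08.
Precision τ = 1/σ² = 1/8.083² = 0.0153.

μ = 3.28, τ = 0.0153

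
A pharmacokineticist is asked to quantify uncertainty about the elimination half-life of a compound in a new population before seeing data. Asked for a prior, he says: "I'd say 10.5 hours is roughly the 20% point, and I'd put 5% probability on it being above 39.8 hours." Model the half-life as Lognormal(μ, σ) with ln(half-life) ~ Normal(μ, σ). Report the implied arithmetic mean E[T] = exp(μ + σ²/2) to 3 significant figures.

E[T] ≈ 19 hours

If T ~ Lognormal(μ,σ) then ln T ~ Normal(μ,σ), so the p-quantile of ln T is μ + z_p·σ.
ln(10.5) = 2.351 and ln(39.8) = 3.684; z_{0.2} = -0.8416, z_{0.95} = 1.645.
σ = (3.684 − 2.351)/(1.645 − (-0.8416)) = 0.536.
μ = 2.351 − (-0.8416)·0.536 = 2.802.
E[T] = exp(μ + σ²/2) = exp(2.802 + 0.1436) = 19 hours.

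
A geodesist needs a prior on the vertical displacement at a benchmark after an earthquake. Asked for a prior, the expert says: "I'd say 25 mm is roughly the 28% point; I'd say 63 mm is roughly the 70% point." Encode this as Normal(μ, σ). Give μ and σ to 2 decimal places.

For Normal(μ,σ), the p-quantile is μ + z_p·σ. Here z_{0.28} = -0.5828, z_{0.7} = 0.5244.
So 25 = μ − 0.5828σ and 63 = μ + 0.5244σ.
Subtracting: σ = (63 − 25)/(0.5244 − (-0.5828)) = 34.32.
Then μ = 25 − (-0.5828)·34.32 = 45.00.

μ = 45.00, σ = 34.32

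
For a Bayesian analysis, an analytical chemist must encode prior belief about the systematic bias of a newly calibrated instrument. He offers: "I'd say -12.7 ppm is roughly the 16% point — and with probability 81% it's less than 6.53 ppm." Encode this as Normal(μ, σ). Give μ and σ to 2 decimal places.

For Normal(μ,σ), the p-quantile is μ + z_p·σ. Here z_{0.16} = -0.9945, z_{0.81} = 0.8779.
So -12.7 = μ − 0.9945σ and 6.53 = μ + 0.8779σ.
Subtracting: σ = (6.53 − -12.7)/(0.8779 − (-0.9945)) = 10.27.
Then μ = -12.7 − (-0.9945)·10.27 = -2.49.

μ = -2.49, σ = 10.27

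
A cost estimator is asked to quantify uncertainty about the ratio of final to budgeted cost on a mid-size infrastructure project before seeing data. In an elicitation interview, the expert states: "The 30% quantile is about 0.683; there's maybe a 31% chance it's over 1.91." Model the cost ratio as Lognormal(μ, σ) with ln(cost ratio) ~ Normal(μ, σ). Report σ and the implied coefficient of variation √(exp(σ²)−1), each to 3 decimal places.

σ ≈ 1.008, CV ≈ 1.327

If T ~ Lognormal(μ,σ) then ln T ~ Normal(μ,σ), so the p-quantile of ln T is μ + z_p·σ.
ln(0.683) = -0.3813 and ln(1.91) = 0.6471; z_{0.3} = -0.5244, z_{0.69} = 0.4959.
σ = (0.6471 − -0.3813)/(0.4959 − (-0.5244)) = 1.008.
μ = -0.3813 − (-0.5244)·1.008 = 0.147.
CV = √(exp(σ²)−1) = √(exp(1.0160)−1) = 1.327.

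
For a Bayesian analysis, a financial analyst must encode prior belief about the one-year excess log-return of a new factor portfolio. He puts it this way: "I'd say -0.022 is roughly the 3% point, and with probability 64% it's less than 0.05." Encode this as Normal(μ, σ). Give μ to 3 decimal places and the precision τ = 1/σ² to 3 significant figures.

The p-quantile of Normal(μ,σ) is μ + z_p·σ, with z_{0.03} = -1.881 and z_{0.64} = 0.3585.
Eliminate σ: μ = (z₂·x₁ − z₁·x₂)/(z₂ − z₁) = (0.3585·-0.022 − (-1.881)·0.05)/2.239 = 0.038.
Then σ = (x₂ − x₁)/(z₂ − z₁) = (0.05 − -0.022)/2.239 = 0.032.
Precision τ = 1/σ² = 1/0.03215² = 967.

μ = 0.038, τ = 967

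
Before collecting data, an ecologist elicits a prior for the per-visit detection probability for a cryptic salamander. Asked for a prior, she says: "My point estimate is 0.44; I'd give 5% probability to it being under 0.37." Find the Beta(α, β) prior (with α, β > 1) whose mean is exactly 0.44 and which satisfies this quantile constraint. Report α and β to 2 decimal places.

α ≈ 58.61, β ≈ 74.59

With mean 0.44 fixed, write α = 0.44s, β = 0.56s where s = α+β.
Need P(θ < 0.37) = 0.05 under Beta(0.44s, 0.56s). Normal approximation: (q−m)/√(m(1−m)/s) ≈ z_{0.05} = -1.64, so s ≈ 0.44·0.56·(-1.64)²/(0.37−0.44)² = 136.1.
At s = 136.1: P(θ<0.37) ≈ 0.048. Adjusting to match 0.05 gives s ≈ 133.20.
So α = 0.44·133.20 ≈ 58.61, β = 0.56·133.20 ≈ 74.59.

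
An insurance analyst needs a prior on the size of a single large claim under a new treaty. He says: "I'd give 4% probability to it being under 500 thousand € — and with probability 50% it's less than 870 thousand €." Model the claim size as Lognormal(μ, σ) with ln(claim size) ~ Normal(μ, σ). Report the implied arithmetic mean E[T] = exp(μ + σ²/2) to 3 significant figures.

If T ~ Lognormal(μ,σ) then ln T ~ Normal(μ,σ), so the p-quantile of ln T is μ + z_p·σ.
ln(500) = 6.215 and ln(870) = 6.768; z_{0.04} = -1.751, z_{0.5} = 0.
σ = (6.768 − 6.215)/(0 − (-1.751)) = 0.316.
μ = 6.215 − (-1.751)·0.316 = 6.768.
E[T] = exp(μ + σ²/2) = exp(6.768 + 0.0500) = 915 thousand €.

E[T] ≈ 915 thousand €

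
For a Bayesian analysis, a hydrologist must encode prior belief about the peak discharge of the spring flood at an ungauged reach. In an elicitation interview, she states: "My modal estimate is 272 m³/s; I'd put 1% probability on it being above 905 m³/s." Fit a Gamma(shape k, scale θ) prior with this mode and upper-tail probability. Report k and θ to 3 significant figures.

k ≈ 4.04, θ ≈ 89.6

Gamma(k,θ) with k>1 has mode (k−1)θ, so θ = 272/(k−1).
Need P(X < 905) = 0.99 with θ tied to k this way. Start at k = 2, θ = 272: P(X<905) ≈ 0.845.
Too low — raise k to concentrate. Iterating converges to k ≈ 4.04.
Then θ = 272/(4.04−1) ≈ 89.6.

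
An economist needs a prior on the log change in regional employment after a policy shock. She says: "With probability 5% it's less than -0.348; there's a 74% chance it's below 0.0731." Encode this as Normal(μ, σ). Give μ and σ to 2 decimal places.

μ = -0.05, σ = 0.18

For Normal(μ,σ), the p-quantile is μ + z_p·σ. Here z_{0.05} = -1.645, z_{0.74} = 0.6433.
So -0.348 = μ − 1.645σ and 0.0731 = μ + 0.6433σ.
Subtracting: σ = (0.0731 − -0.348)/(0.6433 − (-1.645)) = 0.18.
Then μ = -0.348 − (-1.645)·0.18 = -0.05.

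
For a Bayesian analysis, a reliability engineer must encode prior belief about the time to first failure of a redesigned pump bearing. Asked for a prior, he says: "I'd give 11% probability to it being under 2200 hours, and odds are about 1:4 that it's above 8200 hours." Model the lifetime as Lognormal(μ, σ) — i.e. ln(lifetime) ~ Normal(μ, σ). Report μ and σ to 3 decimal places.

If T ~ Lognormal(μ,σ) then ln T ~ Normal(μ,σ), so the p-quantile of ln T is μ + z_p·σ.
ln(2200) = 7.696 and ln(8200) = 9.012; z_{0.11} = -1.227, z_{0.8} = 0.8416.
σ = (9.012 − 7.696)/(0.8416 − (-1.227)) = 0.636.
μ = 7.696 − (-1.227)·0.636 = 8.476.

μ ≈ 8.476, σ ≈ 0.636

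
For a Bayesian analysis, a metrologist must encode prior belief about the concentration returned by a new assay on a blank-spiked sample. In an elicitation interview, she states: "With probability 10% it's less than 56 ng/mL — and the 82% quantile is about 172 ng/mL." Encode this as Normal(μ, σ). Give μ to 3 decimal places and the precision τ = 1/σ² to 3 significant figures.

For Normal(μ,σ), the p-quantile is μ + z_p·σ. Here z_{0.1} = -1.282, z_{0.82} = 0.9154.
So 56 = μ − 1.282σ and 172 = μ + 0.9154σ.
Subtracting: σ = (172 − 56)/(0.9154 − (-1.282)) = 52.801.
Then μ = 56 − (-1.282)·52.801 = 123.668.
Precision τ = 1/σ² = 1/52.8² = 0.000359.

μ = 123.668, τ = 0.000359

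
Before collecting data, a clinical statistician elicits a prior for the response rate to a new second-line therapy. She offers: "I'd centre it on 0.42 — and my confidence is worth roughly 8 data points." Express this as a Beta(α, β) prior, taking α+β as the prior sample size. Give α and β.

α = 3.36, β = 4.64

Under the effective-sample-size interpretation, Beta(α, β) has prior mean α/(α+β) and prior sample size α+β.
So α+β = 8 and α/(α+β) = 0.42, giving α = 0.42·8 = 3.36 and β = 8 − 3.36 = 4.64.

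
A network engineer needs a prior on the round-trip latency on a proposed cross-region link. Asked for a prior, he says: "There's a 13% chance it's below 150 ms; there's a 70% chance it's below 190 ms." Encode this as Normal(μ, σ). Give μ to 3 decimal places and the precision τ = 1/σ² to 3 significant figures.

μ = 177.293, τ = 0.0017

For Normal(μ,σ), the p-quantile is μ + z_p·σ. Here z_{0.13} = -1.126, z_{0.7} = 0.5244.
So 150 = μ − 1.126σ and 190 = μ + 0.5244σ.
Subtracting: σ = (190 − 150)/(0.5244 − (-1.126)) = 24.231.
Then μ = 150 − (-1.126)·24.231 = 177.293.
Precision τ = 1/σ² = 1/24.23² = 0.0017.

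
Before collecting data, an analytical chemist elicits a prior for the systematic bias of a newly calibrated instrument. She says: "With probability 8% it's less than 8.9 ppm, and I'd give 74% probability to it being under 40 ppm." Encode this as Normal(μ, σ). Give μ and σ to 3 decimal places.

For Normal(μ,σ), the p-quantile is μ + z_p·σ. Here z_{0.08} = -1.405, z_{0.74} = 0.6433.
So 8.9 = μ − 1.405σ and 40 = μ + 0.6433σ.
Subtracting: σ = (40 − 8.9)/(0.6433 − (-1.405)) = 15.182.
Then μ = 8.9 − (-1.405)·15.182 = 30.232.

μ = 30.232, σ = 15.182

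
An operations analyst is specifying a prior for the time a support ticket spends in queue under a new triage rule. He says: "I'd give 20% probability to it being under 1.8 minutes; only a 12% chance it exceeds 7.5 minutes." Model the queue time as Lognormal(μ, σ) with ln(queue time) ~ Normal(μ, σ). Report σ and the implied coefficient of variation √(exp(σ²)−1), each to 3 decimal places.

If T ~ Lognormal(μ,σ) then ln T ~ Normal(μ,σ), so the p-quantile of ln T is μ + z_p·σ.
ln(1.8) = 0.5878 and ln(7.5) = 2.015; z_{0.2} = -0.8416, z_{0.88} = 1.175.
σ = (2.015 − 0.5878)/(1.175 − (-0.8416)) = 0.708.
μ = 0.5878 − (-0.8416)·0.708 = 1.183.
CV = √(exp(σ²)−1) = √(exp(0.5008)−1) = 0.806.

σ ≈ 0.708, CV ≈ 0.806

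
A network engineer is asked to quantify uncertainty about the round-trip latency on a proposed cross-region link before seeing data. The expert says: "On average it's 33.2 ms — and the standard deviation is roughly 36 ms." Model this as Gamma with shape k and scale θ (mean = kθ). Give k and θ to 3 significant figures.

For Gamma(k, scale θ): mean = kθ, variance = kθ², so CV = 1/√k.
CV = SD/mean = 36/33.2 = 1.084, hence k = 1/CV² = 0.85.
Then θ = mean/k = 33.2/0.85 = 39.

k ≈ 0.85, θ ≈ 39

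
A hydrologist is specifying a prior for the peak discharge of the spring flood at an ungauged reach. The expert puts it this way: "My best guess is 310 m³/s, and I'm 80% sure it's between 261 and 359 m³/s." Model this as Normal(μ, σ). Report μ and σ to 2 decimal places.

μ = 310.00, σ = 38.23

A symmetric 80% interval runs μ ± z·σ with z = 1.282.
Half-width = 49, so σ = 49/1.282 = 38.23.
μ is the stated best guess, 310.00.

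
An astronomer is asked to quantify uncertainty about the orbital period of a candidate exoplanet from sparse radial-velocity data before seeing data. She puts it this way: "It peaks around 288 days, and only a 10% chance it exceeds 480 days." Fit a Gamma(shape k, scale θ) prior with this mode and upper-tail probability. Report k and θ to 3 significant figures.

Gamma(k,θ) with k>1 has mode (k−1)θ, so θ = 288/(k−1).
Need P(X < 480) = 0.9 with θ tied to k this way. Start at k = 2, θ = 288: P(X<480) ≈ 0.496.
Too low — raise k to concentrate. Iterating converges to k ≈ 8.24.
Then θ = 288/(8.24−1) ≈ 39.8.

k ≈ 8.24, θ ≈ 39.8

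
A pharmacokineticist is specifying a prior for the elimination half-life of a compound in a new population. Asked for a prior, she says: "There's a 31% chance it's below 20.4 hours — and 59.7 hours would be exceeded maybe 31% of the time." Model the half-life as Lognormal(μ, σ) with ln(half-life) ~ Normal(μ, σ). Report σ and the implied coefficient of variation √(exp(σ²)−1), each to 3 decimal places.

If T ~ Lognormal(μ,σ) then ln T ~ Normal(μ,σ), so the p-quantile of ln T is μ + z_p·σ.
ln(20.4) = 3.016 and ln(59.7) = 4.089; z_{0.31} = -0.4959, z_{0.69} = 0.4959.
σ = (4.089 − 3.016)/(0.4959 − (-0.4959)) = 1.083.
μ = 3.016 − (-0.4959)·1.083 = 3.552.
CV = √(exp(σ²)−1) = √(exp(1.1724)−1) = 1.493.

σ ≈ 1.083, CV ≈ 1.493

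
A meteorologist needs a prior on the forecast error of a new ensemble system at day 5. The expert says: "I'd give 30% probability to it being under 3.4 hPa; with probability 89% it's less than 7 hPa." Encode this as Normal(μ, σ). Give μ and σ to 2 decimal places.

The p-quantile of Normal(μ,σ) is μ + z_p·σ, with z_{0.3} = -0.5244 and z_{0.89} = 1.227.
Eliminate σ: μ = (z₂·x₁ − z₁·x₂)/(z₂ − z₁) = (1.227·3.4 − (-0.5244)·7)/1.751 = 4.48.
Then σ = (x₂ − x₁)/(z₂ − z₁) = (7 − 3.4)/1.751 = 2.06.

μ = 4.48, σ = 2.06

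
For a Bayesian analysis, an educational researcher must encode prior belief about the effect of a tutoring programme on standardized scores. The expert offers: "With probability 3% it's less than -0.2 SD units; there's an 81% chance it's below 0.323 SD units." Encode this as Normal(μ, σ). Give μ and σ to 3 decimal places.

The p-quantile of Normal(μ,σ) is μ + z_p·σ, with z_{0.03} = -1.881 and z_{0.81} = 0.8779.
Eliminate σ: μ = (z₂·x₁ − z₁·x₂)/(z₂ − z₁) = (0.8779·-0.2 − (-1.881)·0.323)/2.759 = 0.157.
Then σ = (x₂ − x₁)/(z₂ − z₁) = (0.323 − -0.2)/2.759 = 0.190.

μ = 0.157, σ = 0.190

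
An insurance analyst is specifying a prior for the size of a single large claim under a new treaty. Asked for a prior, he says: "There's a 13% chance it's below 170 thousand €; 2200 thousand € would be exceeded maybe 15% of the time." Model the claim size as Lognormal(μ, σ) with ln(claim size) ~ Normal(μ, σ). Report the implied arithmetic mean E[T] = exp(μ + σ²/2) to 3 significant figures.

If T ~ Lognormal(μ,σ) then ln T ~ Normal(μ,σ), so the p-quantile of ln T is μ + z_p·σ.
ln(170) = 5.136 and ln(2200) = 7.696; z_{0.13} = -1.126, z_{0.85} = 1.036.
σ = (7.696 − 5.136)/(1.036 − (-1.126)) = 1.184.
μ = 5.136 − (-1.126)·1.184 = 6.469.
E[T] = exp(μ + σ²/2) = exp(6.469 + 0.7007) = 1300 thousand €.

E[T] ≈ 1300 thousand €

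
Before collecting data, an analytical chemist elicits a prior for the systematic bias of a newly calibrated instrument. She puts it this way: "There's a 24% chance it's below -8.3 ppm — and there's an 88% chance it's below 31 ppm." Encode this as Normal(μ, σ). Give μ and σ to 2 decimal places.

μ = 6.45, σ = 20.89

The p-quantile of Normal(μ,σ) is μ + z_p·σ, with z_{0.24} = -0.7063 and z_{0.88} = 1.175.
Eliminate σ: μ = (z₂·x₁ − z₁·x₂)/(z₂ − z₁) = (1.175·-8.3 − (-0.7063)·31)/1.881 = 6.45.
Then σ = (x₂ − x₁)/(z₂ − z₁) = (31 − -8.3)/1.881 = 20.89.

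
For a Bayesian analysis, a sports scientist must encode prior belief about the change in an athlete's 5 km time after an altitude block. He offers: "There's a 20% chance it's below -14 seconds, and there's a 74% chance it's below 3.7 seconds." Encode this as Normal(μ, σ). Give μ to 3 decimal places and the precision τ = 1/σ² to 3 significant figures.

The p-quantile of Normal(μ,σ) is μ + z_p·σ, with z_{0.2} = -0.8416 and z_{0.74} = 0.6433.
Eliminate σ: μ = (z₂·x₁ − z₁·x₂)/(z₂ − z₁) = (0.6433·-14 − (-0.8416)·3.7)/1.485 = -3.968.
Then σ = (x₂ − x₁)/(z₂ − z₁) = (3.7 − -14)/1.485 = 11.919.
Precision τ = 1/σ² = 1/11.92² = 0.00704.

μ = -3.968, τ = 0.00704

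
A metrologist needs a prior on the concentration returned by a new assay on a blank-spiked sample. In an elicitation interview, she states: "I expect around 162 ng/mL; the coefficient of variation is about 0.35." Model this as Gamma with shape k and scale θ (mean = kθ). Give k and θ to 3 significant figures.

k ≈ 8.16, θ ≈ 19.8

For Gamma(k, scale θ): mean = kθ, variance = kθ², so CV = 1/√k.
CV = 0.35, hence k = 1/CV² = 8.16.
Then θ = mean/k = 162/8.16 = 19.8.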